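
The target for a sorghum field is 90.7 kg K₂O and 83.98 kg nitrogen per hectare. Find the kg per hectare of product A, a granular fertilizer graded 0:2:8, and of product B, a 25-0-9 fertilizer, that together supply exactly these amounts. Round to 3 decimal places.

With a, b = kg per hectare of product A and product B:
K₂O: 0.08·a + 0.09·b = 90.7
N: 0·a + 0.25·b = 83.98
Solving simultaneously: a = 755.84, b = 335.92.

755.840 kg product A, 335.920 kg product B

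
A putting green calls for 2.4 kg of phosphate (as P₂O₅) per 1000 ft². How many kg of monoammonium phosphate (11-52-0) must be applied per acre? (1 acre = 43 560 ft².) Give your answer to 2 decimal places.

Product per 1000 ft² = 2.4 / 52% = 4.61538 kg.
Convert to per acre: 4.61538 × 43.56 = 201.046 kg.

201.05 kg of product per acre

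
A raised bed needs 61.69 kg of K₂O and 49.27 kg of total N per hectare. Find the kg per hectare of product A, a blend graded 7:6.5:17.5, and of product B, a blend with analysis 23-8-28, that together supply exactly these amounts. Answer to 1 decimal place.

Let a = kg of product A, b = kg of product B (per hectare).
K₂O: 0.175·a + 0.28·b = 61.69
N: 0.07·a + 0.23·b = 49.27
Eliminate a: (row1) − 0.175/0.07·(row2) → -0.295·b = -61.485, so b = 208.424.
Back-substitute: a = (61.69 − 0.28·208.424) / 0.175 = 19.0363.

19.0 kg product A, 208.4 kg product B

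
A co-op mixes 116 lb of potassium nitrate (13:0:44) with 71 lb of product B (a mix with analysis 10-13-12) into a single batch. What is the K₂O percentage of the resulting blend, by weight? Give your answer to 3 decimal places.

31.850% K₂O

Total mass = 116 + 71 = 187 lb.
K₂O mass = 44%×116 + 12%×71 = 59.56 lb.
% K₂O = 59.56 / 187 = 31.8503%.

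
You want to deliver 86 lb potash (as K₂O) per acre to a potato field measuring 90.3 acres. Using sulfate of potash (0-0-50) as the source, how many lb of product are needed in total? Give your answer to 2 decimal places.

Product per acre = 86 / 50% = 172 lb.
Total product = 172 × 90.3 = 15531.6 lb.

15531.60 lb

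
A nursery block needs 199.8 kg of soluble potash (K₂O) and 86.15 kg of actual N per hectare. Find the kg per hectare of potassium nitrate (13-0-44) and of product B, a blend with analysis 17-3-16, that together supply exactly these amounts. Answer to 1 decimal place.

Let a = kg of potassium nitrate, b = kg of product B (per hectare).
K₂O: 0.44·a + 0.16·b = 199.8
N: 0.13·a + 0.17·b = 86.15
From row1: a = (199.8 − 0.16·b) / 0.44.
Into row2: 0.13·(199.8 − 0.16·b)/0.44 + 0.17·b = 86.15 → b = 220.963, a = 373.741.

373.7 kg potassium nitrate, 221.0 kg product B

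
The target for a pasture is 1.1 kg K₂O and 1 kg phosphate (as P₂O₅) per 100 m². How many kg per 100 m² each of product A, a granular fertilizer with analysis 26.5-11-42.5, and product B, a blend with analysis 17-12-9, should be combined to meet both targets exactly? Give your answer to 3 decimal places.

1.022 kg product A, 7.397 kg product B

Let a = kg of product A, b = kg of product B (per 100 m²).
K₂O: 0.425·a + 0.09·b = 1.1
P₂O₅: 0.11·a + 0.12·b = 1
Eliminate b: (row1) − 0.09/0.12·(row2) → 0.3425·a = 0.35, so a = 1.0219.
Then b = (1 − 0.11·1.0219) / 0.12 = 7.39659.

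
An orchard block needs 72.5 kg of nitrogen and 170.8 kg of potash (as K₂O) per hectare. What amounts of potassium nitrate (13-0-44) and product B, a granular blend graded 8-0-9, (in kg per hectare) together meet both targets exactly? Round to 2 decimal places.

Let a = kg of potassium nitrate, b = kg of product B (per hectare).
N: 0.13·a + 0.08·b = 72.5
K₂O: 0.44·a + 0.09·b = 170.8
Solving simultaneously: a = 303.787, b = 412.596.

303.79 kg potassium nitrate, 412.60 kg product B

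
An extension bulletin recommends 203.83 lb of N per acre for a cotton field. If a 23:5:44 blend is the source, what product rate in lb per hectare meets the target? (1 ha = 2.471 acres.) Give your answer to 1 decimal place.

2189.8 lb of product per hectare

Product per acre = 203.83 / 23% = 886.217 lb.
Convert to per hectare: 886.217 × 2.471 = 2189.84 lb.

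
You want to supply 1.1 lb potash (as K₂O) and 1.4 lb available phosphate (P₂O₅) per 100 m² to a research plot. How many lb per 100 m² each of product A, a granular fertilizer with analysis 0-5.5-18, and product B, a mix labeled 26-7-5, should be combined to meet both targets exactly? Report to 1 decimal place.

0.7 lb product A, 19.4 lb product B

Let a = lb of product A, b = lb of product B (per 100 m²).
K₂O: 0.18·a + 0.05·b = 1.1
P₂O₅: 0.055·a + 0.07·b = 1.4
Eliminate a: (row1) − 0.18/0.055·(row2) → -0.179091·b = -3.48182, so b = 19.4416.
Back-substitute: a = (1.1 − 0.05·19.4416) / 0.18 = 0.71066.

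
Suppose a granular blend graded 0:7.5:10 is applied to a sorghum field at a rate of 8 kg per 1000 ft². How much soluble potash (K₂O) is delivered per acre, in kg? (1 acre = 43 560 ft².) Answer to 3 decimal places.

K₂O per 1000 ft² = 8 × 10% = 0.8 kg.
Convert to per acre: 0.8 × 43.56 = 34.848 kg.

34.848 kg K₂O per acre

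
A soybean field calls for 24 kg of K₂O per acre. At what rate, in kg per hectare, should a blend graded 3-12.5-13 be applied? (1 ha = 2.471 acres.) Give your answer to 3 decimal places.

456.185 kg of product per hectare

Product per acre = 24 / 13% = 184.615 kg.
Convert to per hectare: 184.615 × 2.471 = 456.1846 kg.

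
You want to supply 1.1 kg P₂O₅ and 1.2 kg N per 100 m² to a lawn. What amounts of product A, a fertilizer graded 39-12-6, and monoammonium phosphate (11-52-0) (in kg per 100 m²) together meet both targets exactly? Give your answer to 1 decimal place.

2.7 kg product A, 1.5 kg monoammonium phosphate

With a, b = kg per 100 m² of product A and monoammonium phosphate:
P₂O₅: 0.12·a + 0.52·b = 1.1
N: 0.39·a + 0.11·b = 1.2
From row1: a = (1.1 − 0.52·b) / 0.12.
Into row2: 0.39·(1.1 − 0.52·b)/0.12 + 0.11·b = 1.2 → b = 1.50316, a = 2.65295.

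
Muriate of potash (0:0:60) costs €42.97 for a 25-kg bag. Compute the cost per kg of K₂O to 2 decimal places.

K₂O in bag = 25 × 60% = 15 kg.
Cost per kg K₂O = €42.97 / 15 = €2.8647.

€2.86 per kg K₂O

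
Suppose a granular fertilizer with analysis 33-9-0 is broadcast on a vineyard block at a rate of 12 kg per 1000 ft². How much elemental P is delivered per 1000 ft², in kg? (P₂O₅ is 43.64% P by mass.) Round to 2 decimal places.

P₂O₅ per 1000 ft² = 12 × 9% = 1.08 kg.
Elemental P = 1.08 × 0.4364 = 0.471312 kg per 1000 ft².

0.47 kg P per thousand sq ft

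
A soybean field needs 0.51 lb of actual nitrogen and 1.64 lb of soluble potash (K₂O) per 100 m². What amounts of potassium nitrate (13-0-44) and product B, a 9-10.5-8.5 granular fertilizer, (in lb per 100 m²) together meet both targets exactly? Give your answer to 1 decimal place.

3.7 lb potassium nitrate, 0.4 lb product B

Let a = lb of potassium nitrate, b = lb of product B (per 100 m²).
N: 0.13·a + 0.09·b = 0.51
K₂O: 0.44·a + 0.085·b = 1.64
Eliminate a: (row1) − 0.13/0.44·(row2) → 0.0648864·b = 0.0254545, so b = 0.392294.
Back-substitute: a = (0.51 − 0.09·0.392294) / 0.13 = 3.65149.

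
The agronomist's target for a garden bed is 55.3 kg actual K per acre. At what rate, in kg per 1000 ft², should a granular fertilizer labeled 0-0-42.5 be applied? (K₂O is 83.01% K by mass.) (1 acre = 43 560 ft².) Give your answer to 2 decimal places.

3.60 kg of product per thousand sq ft

As K₂O: 55.3 / 0.8301 = 66.6185 kg per acre.
Product per acre = 66.6185 / 42.5% = 156.749 kg.
Convert to per 1000 ft²: 156.749 × 0.0229568 = 3.59847 kg.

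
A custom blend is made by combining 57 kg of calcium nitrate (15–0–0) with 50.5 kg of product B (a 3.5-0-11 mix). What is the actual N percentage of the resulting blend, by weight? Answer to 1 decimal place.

9.6% N

Total mass = 57 + 50.5 = 107.5 kg.
N mass = 15%×57 + 3.5%×50.5 = 10.3175 kg.
% N = 10.3175 / 107.5 = 9.59767%.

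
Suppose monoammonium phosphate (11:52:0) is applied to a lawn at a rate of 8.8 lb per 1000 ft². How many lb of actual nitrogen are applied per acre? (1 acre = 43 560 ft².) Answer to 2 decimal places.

nitrogen per 1000 ft² = 8.8 × 11% = 0.968 lb.
Convert to per acre: 0.968 × 43.56 = 42.1661 lb.

42.17 lb N per acre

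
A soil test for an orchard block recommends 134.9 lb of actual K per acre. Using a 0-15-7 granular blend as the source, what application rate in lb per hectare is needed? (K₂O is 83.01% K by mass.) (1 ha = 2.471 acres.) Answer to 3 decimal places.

5736.622 lb of product per hectare

As K₂O: 134.9 / 0.8301 = 162.511 lb per acre.
Product per acre = 162.511 / 7% = 2321.58 lb.
Convert to per hectare: 2321.58 × 2.471 = 5736.6221 lb.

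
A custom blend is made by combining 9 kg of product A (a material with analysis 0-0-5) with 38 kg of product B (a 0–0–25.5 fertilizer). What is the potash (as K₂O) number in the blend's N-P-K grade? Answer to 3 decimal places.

Total mass = 9 + 38 = 47 kg.
K₂O mass = 5%×9 + 25.5%×38 = 10.14 kg.
% K₂O = 10.14 / 47 = 21.57447%.

21.574% K₂O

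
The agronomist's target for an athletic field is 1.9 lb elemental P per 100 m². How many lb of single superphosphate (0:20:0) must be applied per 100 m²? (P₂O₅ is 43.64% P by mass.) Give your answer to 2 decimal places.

As P₂O₅: 1.9 / 0.4364 = 4.3538 lb per 100 m².
Product per 100 m² = 4.3538 / 20% = 21.769 lb.

21.77 lb of product per hundred sq m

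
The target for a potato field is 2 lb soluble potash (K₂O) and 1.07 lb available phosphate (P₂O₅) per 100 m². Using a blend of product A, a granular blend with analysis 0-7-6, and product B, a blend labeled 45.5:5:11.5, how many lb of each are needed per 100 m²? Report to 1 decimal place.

With a, b = lb per 100 m² of product A and product B:
K₂O: 0.06·a + 0.115·b = 2
P₂O₅: 0.07·a + 0.05·b = 1.07
Solving simultaneously: a = 4.56436, b = 15.0099.

4.6 lb product A, 15.0 lb product B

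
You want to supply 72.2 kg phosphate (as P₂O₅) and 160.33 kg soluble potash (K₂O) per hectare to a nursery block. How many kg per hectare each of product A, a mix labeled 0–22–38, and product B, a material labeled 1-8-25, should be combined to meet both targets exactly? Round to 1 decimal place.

212.3 kg product A, 318.6 kg product B

Per-hectare balance (a = product A, b = product B):
P₂O₅: 0.22·a + 0.08·b = 72.2
K₂O: 0.38·a + 0.25·b = 160.33
Eliminate b: (row1) − 0.08/0.25·(row2) → 0.0984·a = 20.8944, so a = 212.341.
Then b = (160.33 − 0.38·212.341) / 0.25 = 318.561.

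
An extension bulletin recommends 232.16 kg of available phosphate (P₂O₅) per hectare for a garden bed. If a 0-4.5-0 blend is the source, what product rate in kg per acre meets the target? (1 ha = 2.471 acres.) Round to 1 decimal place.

2087.9 kg of product per acre

Product per hectare = 232.16 / 4.5% = 5159.11 kg.
Convert to per acre: 5159.11 × 0.404694 = 2087.86 kg.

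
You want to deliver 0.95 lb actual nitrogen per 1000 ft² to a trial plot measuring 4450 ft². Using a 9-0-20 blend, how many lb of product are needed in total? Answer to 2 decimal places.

46.97 lb

Product per 1000 ft² = 0.95 / 9% = 10.5556 lb.
Total product = 10.5556 × 4450 / 1000 = 46.9722 lb.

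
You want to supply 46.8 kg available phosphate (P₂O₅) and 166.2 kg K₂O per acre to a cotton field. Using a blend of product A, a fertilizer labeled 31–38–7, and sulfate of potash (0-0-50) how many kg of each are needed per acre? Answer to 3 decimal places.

Let a = kg of product A, b = kg of sulfate of potash (per acre).
P₂O₅: 0.38·a + 0·b = 46.8
K₂O: 0.07·a + 0.5·b = 166.2
Eliminate b: (row1) − 0/0.5·(row2) → 0.38·a = 46.8, so a = 123.1579.
Then b = (166.2 − 0.07·123.1579) / 0.5 = 315.1579.

123.158 kg product A, 315.158 kg sulfate of potash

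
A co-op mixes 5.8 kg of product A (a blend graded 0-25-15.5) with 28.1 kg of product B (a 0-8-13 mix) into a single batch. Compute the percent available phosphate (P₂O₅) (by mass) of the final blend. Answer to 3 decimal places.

Total mass = 5.8 + 28.1 = 33.9 kg.
P₂O₅ mass = 25%×5.8 + 8%×28.1 = 3.698 kg.
% P₂O₅ = 3.698 / 33.9 = 10.9086%.

10.909% P₂O₅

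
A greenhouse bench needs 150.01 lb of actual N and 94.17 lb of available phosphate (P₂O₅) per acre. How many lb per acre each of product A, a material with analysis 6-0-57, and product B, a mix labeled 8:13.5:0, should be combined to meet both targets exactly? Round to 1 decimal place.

1570.1 lb product A, 697.6 lb product B

With a, b = lb per acre of product A and product B:
N: 0.06·a + 0.08·b = 150.01
P₂O₅: 0·a + 0.135·b = 94.17
Solving simultaneously: a = 1570.09, b = 697.556.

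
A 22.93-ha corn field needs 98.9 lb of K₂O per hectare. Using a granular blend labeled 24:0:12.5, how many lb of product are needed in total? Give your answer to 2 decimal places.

18142.22 lb

Product per hectare = 98.9 / 12.5% = 791.2 lb.
Total product = 791.2 × 22.93 = 18142.216 lb.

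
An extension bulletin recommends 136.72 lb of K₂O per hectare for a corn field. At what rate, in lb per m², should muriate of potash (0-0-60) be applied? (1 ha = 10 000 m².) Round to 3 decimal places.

Product per hectare = 136.72 / 60% = 227.867 lb.
Convert to per m²: 227.867 × 0.0001 = 0.0227867 lb.

0.023 lb of product per sq m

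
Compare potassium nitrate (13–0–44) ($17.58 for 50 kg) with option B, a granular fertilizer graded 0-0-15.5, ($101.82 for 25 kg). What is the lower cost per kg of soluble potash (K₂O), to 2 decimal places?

potassium nitrate: K₂O per bag = 50 × 44% = 22 kg; cost = 17.58 / 22 = $0.7991/kg K₂O.
option B: K₂O per bag = 25 × 15.5% = 3.875 kg; cost = 101.82 / 3.875 = $26.2761/kg K₂O.
potassium nitrate is cheaper.

$0.80 per kg K₂O (potassium nitrate)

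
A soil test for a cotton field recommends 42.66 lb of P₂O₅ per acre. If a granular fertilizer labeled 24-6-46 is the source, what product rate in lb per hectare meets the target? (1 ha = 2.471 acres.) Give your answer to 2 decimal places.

Product per acre = 42.66 / 6% = 711 lb.
Convert to per hectare: 711 × 2.471 = 1756.881 lb.

1756.88 lb of product per hectare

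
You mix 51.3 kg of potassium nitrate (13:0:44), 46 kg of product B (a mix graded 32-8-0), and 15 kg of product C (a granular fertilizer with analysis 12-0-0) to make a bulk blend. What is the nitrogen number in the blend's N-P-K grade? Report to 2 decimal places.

20.65% N

Total mass = 51.3 + 46 + 15 = 112.3 kg.
N mass = 13%×51.3 + 32%×46 + 12%×15 = 23.189 kg.
% N = 23.189 / 112.3 = 20.6492%.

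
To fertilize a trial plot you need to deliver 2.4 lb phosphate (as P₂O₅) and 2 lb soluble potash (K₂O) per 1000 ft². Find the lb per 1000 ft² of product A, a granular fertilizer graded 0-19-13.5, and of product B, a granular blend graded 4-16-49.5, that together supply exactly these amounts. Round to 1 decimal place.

Per-1000 ft² balance (a = product A, b = product B):
P₂O₅: 0.19·a + 0.16·b = 2.4
K₂O: 0.135·a + 0.495·b = 2
Eliminate a: (row1) − 0.19/0.135·(row2) → -0.536667·b = -0.414815, so b = 0.772947.
Back-substitute: a = (2.4 − 0.16·0.772947) / 0.19 = 11.9807.

12.0 lb product A, 0.8 lb product B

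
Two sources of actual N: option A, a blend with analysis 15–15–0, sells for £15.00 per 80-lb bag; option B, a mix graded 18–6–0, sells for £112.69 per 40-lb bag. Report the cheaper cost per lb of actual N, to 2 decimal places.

option A: N per bag = 80 × 15% = 12 lb; cost = 15.00 / 12 = £1.2500/lb N.
option B: N per bag = 40 × 18% = 7.2 lb; cost = 112.69 / 7.2 = £15.6514/lb N.
option A is cheaper.

£1.25 per lb N (option A)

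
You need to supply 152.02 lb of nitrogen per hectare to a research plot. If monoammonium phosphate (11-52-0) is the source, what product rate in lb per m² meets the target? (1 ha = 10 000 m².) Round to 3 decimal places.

0.138 lb of product per sq m

Product per hectare = 152.02 / 11% = 1382 lb.
Convert to per m²: 1382 × 0.0001 = 0.1382 lb.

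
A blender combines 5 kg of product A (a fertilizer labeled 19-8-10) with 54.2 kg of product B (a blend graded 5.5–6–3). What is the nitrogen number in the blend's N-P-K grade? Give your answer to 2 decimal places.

6.64% N

Total mass = 5 + 54.2 = 59.2 kg.
N mass = 19%×5 + 5.5%×54.2 = 3.931 kg.
% N = 3.931 / 59.2 = 6.6402%.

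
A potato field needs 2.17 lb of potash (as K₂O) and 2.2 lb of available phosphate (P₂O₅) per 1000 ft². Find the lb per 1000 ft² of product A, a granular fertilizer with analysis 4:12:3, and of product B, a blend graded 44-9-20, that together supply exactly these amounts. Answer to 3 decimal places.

With a, b = lb per 1000 ft² of product A and product B:
K₂O: 0.03·a + 0.2·b = 2.17
P₂O₅: 0.12·a + 0.09·b = 2.2
From row1: a = (2.17 − 0.2·b) / 0.03.
Into row2: 0.12·(2.17 − 0.2·b)/0.03 + 0.09·b = 2.2 → b = 9.12676, a = 11.4883.

11.488 lb product A, 9.127 lb product B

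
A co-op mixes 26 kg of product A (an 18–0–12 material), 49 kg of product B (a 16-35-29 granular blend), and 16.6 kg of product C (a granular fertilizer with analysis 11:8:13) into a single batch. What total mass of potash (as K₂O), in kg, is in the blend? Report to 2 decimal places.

19.49 kg K₂O

K₂O mass = 12%×26 + 29%×49 + 13%×16.6 = 19.488 kg.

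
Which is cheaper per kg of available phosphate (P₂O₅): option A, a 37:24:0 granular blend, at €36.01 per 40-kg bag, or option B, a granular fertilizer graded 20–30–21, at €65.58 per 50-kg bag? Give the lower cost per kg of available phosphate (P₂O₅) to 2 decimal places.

option A: P₂O₅ per bag = 40 × 24% = 9.6 kg; cost = 36.01 / 9.6 = €3.7510/kg P₂O₅.
option B: P₂O₅ per bag = 50 × 30% = 15 kg; cost = 65.58 / 15 = €4.3720/kg P₂O₅.
option A is cheaper.

€3.75 per kg P₂O₅ (option A)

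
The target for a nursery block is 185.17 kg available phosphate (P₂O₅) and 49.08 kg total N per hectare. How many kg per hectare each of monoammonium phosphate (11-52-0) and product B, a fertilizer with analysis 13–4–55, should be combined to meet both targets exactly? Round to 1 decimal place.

With a, b = kg per hectare of monoammonium phosphate and product B:
P₂O₅: 0.52·a + 0.04·b = 185.17
N: 0.11·a + 0.13·b = 49.08
Eliminate a: (row1) − 0.52/0.11·(row2) → -0.574545·b = -46.8445, so b = 81.5332.
Back-substitute: a = (185.17 − 0.04·81.5332) / 0.52 = 349.824.

349.8 kg monoammonium phosphate, 81.5 kg product B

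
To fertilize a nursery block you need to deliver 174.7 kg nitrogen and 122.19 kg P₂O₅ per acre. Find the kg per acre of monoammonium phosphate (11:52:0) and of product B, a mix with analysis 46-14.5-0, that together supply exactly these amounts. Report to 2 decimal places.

138.30 kg monoammonium phosphate, 346.71 kg product B

Per-acre balance (a = monoammonium phosphate, b = product B):
N: 0.11·a + 0.46·b = 174.7
P₂O₅: 0.52·a + 0.145·b = 122.19
Eliminate b: (row1) − 0.46/0.145·(row2) → -1.53966·a = -212.937, so a = 138.302.
Then b = (122.19 − 0.52·138.302) / 0.145 = 346.7104.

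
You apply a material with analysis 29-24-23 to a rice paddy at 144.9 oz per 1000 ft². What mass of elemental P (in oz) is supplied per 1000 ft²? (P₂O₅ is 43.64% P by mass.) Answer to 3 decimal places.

15.176 oz P per thousand sq ft

P₂O₅ per 1000 ft² = 144.9 × 24% = 34.776 oz.
Elemental P = 34.776 × 0.4364 = 15.1762 oz per 1000 ft².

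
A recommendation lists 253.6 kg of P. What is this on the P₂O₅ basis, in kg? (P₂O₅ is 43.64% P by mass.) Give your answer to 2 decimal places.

P₂O₅ = 253.6 / 0.4364 = 581.118 kg.

581.12 kg P₂O₅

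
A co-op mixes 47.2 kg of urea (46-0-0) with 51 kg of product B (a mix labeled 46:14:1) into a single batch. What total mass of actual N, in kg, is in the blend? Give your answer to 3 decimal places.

45.172 kg N

N mass = 46%×47.2 + 46%×51 = 45.172 kg.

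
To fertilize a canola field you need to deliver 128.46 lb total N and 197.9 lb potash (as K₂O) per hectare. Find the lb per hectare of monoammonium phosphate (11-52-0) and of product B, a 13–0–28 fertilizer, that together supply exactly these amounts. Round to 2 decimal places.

Per-hectare balance (a = monoammonium phosphate, b = product B):
N: 0.11·a + 0.13·b = 128.46
K₂O: 0·a + 0.28·b = 197.9
Solving simultaneously: a = 332.526, b = 706.786.

332.53 lb monoammonium phosphate, 706.79 lb product B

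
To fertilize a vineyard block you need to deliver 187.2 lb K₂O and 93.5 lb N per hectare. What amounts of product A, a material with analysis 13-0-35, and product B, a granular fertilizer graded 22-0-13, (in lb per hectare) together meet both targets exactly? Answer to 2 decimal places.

483.01 lb product A, 139.58 lb product B

Per-hectare balance (a = product A, b = product B):
K₂O: 0.35·a + 0.13·b = 187.2
N: 0.13·a + 0.22·b = 93.5
Solving simultaneously: a = 483.012, b = 139.584.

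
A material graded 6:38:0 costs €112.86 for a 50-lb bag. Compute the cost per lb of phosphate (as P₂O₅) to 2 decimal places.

€5.94 per lb P₂O₅

P₂O₅ in bag = 50 × 38% = 19 lb.
Cost per lb P₂O₅ = €112.86 / 19 = €5.9400.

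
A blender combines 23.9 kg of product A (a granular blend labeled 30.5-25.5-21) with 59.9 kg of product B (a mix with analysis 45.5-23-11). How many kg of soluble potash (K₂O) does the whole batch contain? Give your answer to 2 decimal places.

11.61 kg K₂O

K₂O mass = 21%×23.9 + 11%×59.9 = 11.608 kg.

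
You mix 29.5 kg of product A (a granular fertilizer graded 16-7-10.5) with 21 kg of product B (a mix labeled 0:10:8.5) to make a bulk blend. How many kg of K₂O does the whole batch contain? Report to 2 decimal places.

K₂O mass = 10.5%×29.5 + 8.5%×21 = 4.8825 kg.

4.88 kg K₂O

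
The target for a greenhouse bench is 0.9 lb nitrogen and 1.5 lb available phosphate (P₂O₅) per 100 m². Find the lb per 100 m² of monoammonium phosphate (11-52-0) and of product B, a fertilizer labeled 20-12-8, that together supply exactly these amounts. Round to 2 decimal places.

Let a = lb of monoammonium phosphate, b = lb of product B (per 100 m²).
N: 0.11·a + 0.2·b = 0.9
P₂O₅: 0.52·a + 0.12·b = 1.5
Eliminate a: (row1) − 0.11/0.52·(row2) → 0.174615·b = 0.582692, so b = 3.337.
Back-substitute: a = (0.9 − 0.2·3.337) / 0.11 = 2.11454.

2.11 lb monoammonium phosphate, 3.34 lb product B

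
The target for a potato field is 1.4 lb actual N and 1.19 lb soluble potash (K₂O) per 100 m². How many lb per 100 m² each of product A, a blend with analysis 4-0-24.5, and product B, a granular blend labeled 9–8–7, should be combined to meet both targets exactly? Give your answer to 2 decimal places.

0.47 lb product A, 15.35 lb product B

Per-100 m² balance (a = product A, b = product B):
N: 0.04·a + 0.09·b = 1.4
K₂O: 0.245·a + 0.07·b = 1.19
Eliminate a: (row1) − 0.04/0.245·(row2) → 0.0785714·b = 1.20571, so b = 15.3455.
Back-substitute: a = (1.4 − 0.09·15.3455) / 0.04 = 0.472727.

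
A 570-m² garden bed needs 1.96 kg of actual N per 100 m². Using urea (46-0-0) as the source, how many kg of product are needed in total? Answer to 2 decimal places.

Product per 100 m² = 1.96 / 46% = 4.26087 kg.
Total product = 4.26087 × 570 / 100 = 24.287 kg.

24.29 kg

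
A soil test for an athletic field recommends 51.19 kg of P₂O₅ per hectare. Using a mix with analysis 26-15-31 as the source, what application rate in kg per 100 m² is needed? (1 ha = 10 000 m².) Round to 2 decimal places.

Product per hectare = 51.19 / 15% = 341.267 kg.
Convert to per 100 m²: 341.267 × 0.01 = 3.41267 kg.

3.41 kg of product per hundred sq m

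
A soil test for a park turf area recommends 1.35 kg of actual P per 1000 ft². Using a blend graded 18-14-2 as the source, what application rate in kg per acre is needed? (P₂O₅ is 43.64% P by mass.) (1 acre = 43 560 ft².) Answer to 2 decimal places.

962.52 kg of product per acre

As P₂O₅: 1.35 / 0.4364 = 3.09349 kg per 1000 ft².
Product per 1000 ft² = 3.09349 / 14% = 22.0964 kg.
Convert to per acre: 22.0964 × 43.56 = 962.518 kg.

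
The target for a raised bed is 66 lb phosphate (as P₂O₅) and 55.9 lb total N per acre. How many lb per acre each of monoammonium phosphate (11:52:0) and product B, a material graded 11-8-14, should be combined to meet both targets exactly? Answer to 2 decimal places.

57.60 lb monoammonium phosphate, 450.58 lb product B

Per-acre balance (a = monoammonium phosphate, b = product B):
P₂O₅: 0.52·a + 0.08·b = 66
N: 0.11·a + 0.11·b = 55.9
Solving simultaneously: a = 57.6033, b = 450.579.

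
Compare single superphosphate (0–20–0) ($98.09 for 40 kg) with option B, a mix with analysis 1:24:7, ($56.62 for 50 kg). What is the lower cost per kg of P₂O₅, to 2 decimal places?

$4.72 per kg P₂O₅ (option B)

single superphosphate: P₂O₅ per bag = 40 × 20% = 8 kg; cost = 98.09 / 8 = $12.2613/kg P₂O₅.
option B: P₂O₅ per bag = 50 × 24% = 12 kg; cost = 56.62 / 12 = $4.7183/kg P₂O₅.
option B is cheaper.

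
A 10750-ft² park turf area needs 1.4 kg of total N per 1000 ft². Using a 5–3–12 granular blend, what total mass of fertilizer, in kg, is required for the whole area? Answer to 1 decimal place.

Product per 1000 ft² = 1.4 / 5% = 28 kg.
Total product = 28 × 10750 / 1000 = 301 kg.

301.0 kg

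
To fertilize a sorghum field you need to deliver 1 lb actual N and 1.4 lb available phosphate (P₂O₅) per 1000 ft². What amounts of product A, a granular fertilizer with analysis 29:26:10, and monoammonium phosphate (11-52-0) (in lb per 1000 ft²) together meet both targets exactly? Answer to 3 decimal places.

2.995 lb product A, 1.195 lb monoammonium phosphate

Per-1000 ft² balance (a = product A, b = monoammonium phosphate):
N: 0.29·a + 0.11·b = 1
P₂O₅: 0.26·a + 0.52·b = 1.4
Eliminate b: (row1) − 0.11/0.52·(row2) → 0.235·a = 0.703846, so a = 2.99509.
Then b = (1.4 − 0.26·2.99509) / 0.52 = 1.19476.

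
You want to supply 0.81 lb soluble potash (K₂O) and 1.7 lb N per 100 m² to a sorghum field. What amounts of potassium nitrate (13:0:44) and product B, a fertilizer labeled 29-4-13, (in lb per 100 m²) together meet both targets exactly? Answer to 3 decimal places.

Let a = lb of potassium nitrate, b = lb of product B (per 100 m²).
K₂O: 0.44·a + 0.13·b = 0.81
N: 0.13·a + 0.29·b = 1.7
Eliminate b: (row1) − 0.13/0.29·(row2) → 0.381724·a = 0.047931, so a = 0.125565.
Then b = (1.7 − 0.13·0.125565) / 0.29 = 5.80578.

0.126 lb potassium nitrate, 5.806 lb product B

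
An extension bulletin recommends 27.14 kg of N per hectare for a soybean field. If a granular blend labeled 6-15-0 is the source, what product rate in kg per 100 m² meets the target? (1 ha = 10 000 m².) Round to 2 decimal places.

Product per hectare = 27.14 / 6% = 452.333 kg.
Convert to per 100 m²: 452.333 × 0.01 = 4.52333 kg.

4.52 kg of product per hundred sq m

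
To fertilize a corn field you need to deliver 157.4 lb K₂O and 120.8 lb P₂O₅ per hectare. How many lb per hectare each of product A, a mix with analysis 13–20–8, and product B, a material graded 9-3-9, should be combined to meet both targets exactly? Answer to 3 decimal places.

With a, b = lb per hectare of product A and product B:
K₂O: 0.08·a + 0.09·b = 157.4
P₂O₅: 0.2·a + 0.03·b = 120.8
Eliminate a: (row1) − 0.08/0.2·(row2) → 0.078·b = 109.08, so b = 1398.4615.
Back-substitute: a = (157.4 − 0.09·1398.4615) / 0.08 = 394.2308.

394.231 lb product A, 1398.462 lb product B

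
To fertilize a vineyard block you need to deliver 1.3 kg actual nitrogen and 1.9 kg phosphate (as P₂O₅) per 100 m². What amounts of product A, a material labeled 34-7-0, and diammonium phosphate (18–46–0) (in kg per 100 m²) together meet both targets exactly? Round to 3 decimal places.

With a, b = kg per 100 m² of product A and diammonium phosphate:
N: 0.34·a + 0.18·b = 1.3
P₂O₅: 0.07·a + 0.46·b = 1.9
Eliminate b: (row1) − 0.18/0.46·(row2) → 0.312609·a = 0.556522, so a = 1.78025.
Then b = (1.9 − 0.07·1.78025) / 0.46 = 3.85953.

1.780 kg product A, 3.860 kg diammonium phosphate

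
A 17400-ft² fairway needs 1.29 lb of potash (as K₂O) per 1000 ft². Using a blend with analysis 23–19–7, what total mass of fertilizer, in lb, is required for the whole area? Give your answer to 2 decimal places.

Product per 1000 ft² = 1.29 / 7% = 18.4286 lb.
Total product = 18.4286 × 17400 / 1000 = 320.657 lb.

320.66 lb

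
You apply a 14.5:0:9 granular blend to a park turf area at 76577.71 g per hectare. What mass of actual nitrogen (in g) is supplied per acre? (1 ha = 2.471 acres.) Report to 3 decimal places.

nitrogen per hectare = 76577.71 × 14.5% = 11103.8 g.
Convert to per acre: 11103.8 × 0.404694 = 4493.6333 g.

4493.633 g N per acre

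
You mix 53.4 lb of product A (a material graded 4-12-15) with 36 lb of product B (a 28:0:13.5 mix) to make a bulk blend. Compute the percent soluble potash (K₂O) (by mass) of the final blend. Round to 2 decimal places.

14.40% K₂O

Total mass = 53.4 + 36 = 89.4 lb.
K₂O mass = 15%×53.4 + 13.5%×36 = 12.87 lb.
% K₂O = 12.87 / 89.4 = 14.396%.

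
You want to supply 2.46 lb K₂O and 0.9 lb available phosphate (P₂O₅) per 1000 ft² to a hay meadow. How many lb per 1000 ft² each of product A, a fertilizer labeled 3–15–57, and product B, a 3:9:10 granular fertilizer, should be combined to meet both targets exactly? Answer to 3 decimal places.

3.620 lb product A, 3.967 lb product B

Let a = lb of product A, b = lb of product B (per 1000 ft²).
K₂O: 0.57·a + 0.1·b = 2.46
P₂O₅: 0.15·a + 0.09·b = 0.9
Eliminate b: (row1) − 0.1/0.09·(row2) → 0.403333·a = 1.46, so a = 3.61983.
Then b = (0.9 − 0.15·3.61983) / 0.09 = 3.96694.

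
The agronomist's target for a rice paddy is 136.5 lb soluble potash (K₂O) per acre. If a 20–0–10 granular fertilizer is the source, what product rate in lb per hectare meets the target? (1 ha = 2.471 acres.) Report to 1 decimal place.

Product per acre = 136.5 / 10% = 1365 lb.
Convert to per hectare: 1365 × 2.471 = 3372.91 lb.

3372.9 lb of product per hectare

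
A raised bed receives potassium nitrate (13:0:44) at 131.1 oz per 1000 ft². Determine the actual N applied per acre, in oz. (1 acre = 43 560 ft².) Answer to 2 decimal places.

742.39 oz N per acre

nitrogen per 1000 ft² = 131.1 × 13% = 17.043 oz.
Convert to per acre: 17.043 × 43.56 = 742.393 oz.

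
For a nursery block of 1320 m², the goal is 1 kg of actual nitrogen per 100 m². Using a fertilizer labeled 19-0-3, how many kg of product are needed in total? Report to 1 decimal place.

Product per 100 m² = 1 / 19% = 5.26316 kg.
Total product = 5.26316 × 1320 / 100 = 69.4737 kg.

69.5 kg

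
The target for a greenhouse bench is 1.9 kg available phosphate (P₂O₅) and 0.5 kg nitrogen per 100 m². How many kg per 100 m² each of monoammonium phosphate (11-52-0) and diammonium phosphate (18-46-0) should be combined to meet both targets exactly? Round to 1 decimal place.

2.6 kg monoammonium phosphate, 1.2 kg diammonium phosphate

Per-100 m² balance (a = monoammonium phosphate, b = diammonium phosphate):
P₂O₅: 0.52·a + 0.46·b = 1.9
N: 0.11·a + 0.18·b = 0.5
Solving simultaneously: a = 2.60465, b = 1.18605.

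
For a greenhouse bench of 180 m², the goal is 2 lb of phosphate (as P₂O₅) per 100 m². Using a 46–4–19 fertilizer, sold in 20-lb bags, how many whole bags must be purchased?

Product per 100 m² = 2 / 4% = 50 lb.
Total product = 50 × 180 / 100 = 90 lb.
Bags = ⌈90 / 20⌉ = 5.

5 bags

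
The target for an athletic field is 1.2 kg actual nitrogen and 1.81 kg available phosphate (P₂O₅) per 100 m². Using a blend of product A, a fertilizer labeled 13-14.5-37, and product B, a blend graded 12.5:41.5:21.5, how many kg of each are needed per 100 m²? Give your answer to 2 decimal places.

With a, b = kg per 100 m² of product A and product B:
N: 0.13·a + 0.125·b = 1.2
P₂O₅: 0.145·a + 0.415·b = 1.81
From row1: a = (1.2 − 0.125·b) / 0.13.
Into row2: 0.145·(1.2 − 0.125·b)/0.13 + 0.415·b = 1.81 → b = 1.7111, a = 7.58548.

7.59 kg product A, 1.71 kg product B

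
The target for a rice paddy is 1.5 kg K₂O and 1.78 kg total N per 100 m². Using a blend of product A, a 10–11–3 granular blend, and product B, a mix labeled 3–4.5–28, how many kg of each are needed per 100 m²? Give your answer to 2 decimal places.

16.73 kg product A, 3.56 kg product B

Let a = kg of product A, b = kg of product B (per 100 m²).
K₂O: 0.03·a + 0.28·b = 1.5
N: 0.1·a + 0.03·b = 1.78
Eliminate b: (row1) − 0.28/0.03·(row2) → -0.903333·a = -15.1133, so a = 16.7306.
Then b = (1.78 − 0.1·16.7306) / 0.03 = 3.56458.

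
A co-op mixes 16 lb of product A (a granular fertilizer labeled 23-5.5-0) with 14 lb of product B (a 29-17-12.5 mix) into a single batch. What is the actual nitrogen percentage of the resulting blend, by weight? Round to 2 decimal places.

Total mass = 16 + 14 = 30 lb.
N mass = 23%×16 + 29%×14 = 7.74 lb.
% N = 7.74 / 30 = 25.8%.

25.80% N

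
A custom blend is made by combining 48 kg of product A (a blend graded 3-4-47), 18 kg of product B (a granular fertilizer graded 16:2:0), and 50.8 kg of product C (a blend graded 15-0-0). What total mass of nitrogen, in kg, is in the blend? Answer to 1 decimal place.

11.9 kg N

N mass = 3%×48 + 16%×18 + 15%×50.8 = 11.94 kg.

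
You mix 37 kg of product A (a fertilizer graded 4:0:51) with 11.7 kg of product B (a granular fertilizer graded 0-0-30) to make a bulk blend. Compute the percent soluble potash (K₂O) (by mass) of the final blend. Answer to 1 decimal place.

46.0% K₂O

Total mass = 37 + 11.7 = 48.7 kg.
K₂O mass = 51%×37 + 30%×11.7 = 22.38 kg.
% K₂O = 22.38 / 48.7 = 45.9548%.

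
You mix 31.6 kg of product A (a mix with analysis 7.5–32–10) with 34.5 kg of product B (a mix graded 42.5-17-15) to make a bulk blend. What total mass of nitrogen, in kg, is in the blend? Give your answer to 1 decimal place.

N mass = 7.5%×31.6 + 42.5%×34.5 = 17.0325 kg.

17.0 kg N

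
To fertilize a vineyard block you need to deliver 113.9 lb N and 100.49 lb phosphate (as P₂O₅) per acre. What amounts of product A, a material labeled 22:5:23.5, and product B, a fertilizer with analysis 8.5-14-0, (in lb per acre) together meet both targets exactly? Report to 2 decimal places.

With a, b = lb per acre of product A and product B:
N: 0.22·a + 0.085·b = 113.9
P₂O₅: 0.05·a + 0.14·b = 100.49
Eliminate a: (row1) − 0.22/0.05·(row2) → -0.531·b = -328.256, so b = 618.1846.
Back-substitute: a = (113.9 − 0.085·618.1846) / 0.22 = 278.883.

278.88 lb product A, 618.18 lb product B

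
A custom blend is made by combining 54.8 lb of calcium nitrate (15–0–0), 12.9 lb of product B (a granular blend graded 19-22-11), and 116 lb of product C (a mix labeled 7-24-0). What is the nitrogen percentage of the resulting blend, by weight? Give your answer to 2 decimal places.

Total mass = 54.8 + 12.9 + 116 = 183.7 lb.
N mass = 15%×54.8 + 19%×12.9 + 7%×116 = 18.791 lb.
% N = 18.791 / 183.7 = 10.2292%.

10.23% N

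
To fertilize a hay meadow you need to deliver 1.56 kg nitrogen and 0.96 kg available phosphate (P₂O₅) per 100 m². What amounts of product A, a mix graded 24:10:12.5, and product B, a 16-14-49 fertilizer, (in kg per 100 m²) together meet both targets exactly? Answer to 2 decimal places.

3.68 kg product A, 4.23 kg product B

Per-100 m² balance (a = product A, b = product B):
N: 0.24·a + 0.16·b = 1.56
P₂O₅: 0.1·a + 0.14·b = 0.96
Eliminate a: (row1) − 0.24/0.1·(row2) → -0.176·b = -0.744, so b = 4.22727.
Back-substitute: a = (1.56 − 0.16·4.22727) / 0.24 = 3.68182.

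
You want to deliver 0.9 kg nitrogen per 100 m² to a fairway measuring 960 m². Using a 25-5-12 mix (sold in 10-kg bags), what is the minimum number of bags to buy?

4 bags

Product per 100 m² = 0.9 / 25% = 3.6 kg.
Total product = 3.6 × 960 / 100 = 34.56 kg.
Bags = ⌈34.56 / 10⌉ = 4.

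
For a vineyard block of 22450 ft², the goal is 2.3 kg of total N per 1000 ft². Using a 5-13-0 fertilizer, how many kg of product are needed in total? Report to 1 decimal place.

Product per 1000 ft² = 2.3 / 5% = 46 kg.
Total product = 46 × 22450 / 1000 = 1032.7 kg.

1032.7 kg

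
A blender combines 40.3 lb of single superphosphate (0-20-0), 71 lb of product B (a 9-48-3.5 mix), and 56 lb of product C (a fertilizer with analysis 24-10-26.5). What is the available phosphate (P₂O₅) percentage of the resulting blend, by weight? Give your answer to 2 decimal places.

Total mass = 40.3 + 71 + 56 = 167.3 lb.
P₂O₅ mass = 20%×40.3 + 48%×71 + 10%×56 = 47.74 lb.
% P₂O₅ = 47.74 / 167.3 = 28.5356%.

28.54% P₂O₅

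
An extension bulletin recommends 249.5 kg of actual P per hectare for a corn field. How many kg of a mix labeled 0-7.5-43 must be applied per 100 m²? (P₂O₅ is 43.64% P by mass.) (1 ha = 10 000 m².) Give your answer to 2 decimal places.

76.23 kg of product per hundred sq m

As P₂O₅: 249.5 / 0.4364 = 571.723 kg per hectare.
Product per hectare = 571.723 / 7.5% = 7622.98 kg.
Convert to per 100 m²: 7622.98 × 0.01 = 76.2298 kg.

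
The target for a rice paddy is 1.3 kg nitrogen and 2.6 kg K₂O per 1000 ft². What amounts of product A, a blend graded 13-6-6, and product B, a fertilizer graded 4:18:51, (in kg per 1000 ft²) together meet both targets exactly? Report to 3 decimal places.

Per-1000 ft² balance (a = product A, b = product B):
N: 0.13·a + 0.04·b = 1.3
K₂O: 0.06·a + 0.51·b = 2.6
Solving simultaneously: a = 8.74804, b = 4.06886.

8.748 kg product A, 4.069 kg product B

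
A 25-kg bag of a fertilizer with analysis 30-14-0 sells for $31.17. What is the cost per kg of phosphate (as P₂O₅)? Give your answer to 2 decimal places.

P₂O₅ in bag = 25 × 14% = 3.5 kg.
Cost per kg P₂O₅ = $31.17 / 3.5 = $8.9057.

$8.91 per kg P₂O₅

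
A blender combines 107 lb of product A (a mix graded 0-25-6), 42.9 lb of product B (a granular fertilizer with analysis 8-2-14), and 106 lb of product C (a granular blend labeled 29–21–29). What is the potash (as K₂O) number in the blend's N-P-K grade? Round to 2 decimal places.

16.87% K₂O

Total mass = 107 + 42.9 + 106 = 255.9 lb.
K₂O mass = 6%×107 + 14%×42.9 + 29%×106 = 43.166 lb.
% K₂O = 43.166 / 255.9 = 16.8683%.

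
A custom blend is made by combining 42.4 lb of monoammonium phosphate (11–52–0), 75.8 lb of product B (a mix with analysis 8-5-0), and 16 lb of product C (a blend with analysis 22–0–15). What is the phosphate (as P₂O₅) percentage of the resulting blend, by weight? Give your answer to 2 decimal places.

19.25% P₂O₅

Total mass = 42.4 + 75.8 + 16 = 134.2 lb.
P₂O₅ mass = 52%×42.4 + 5%×75.8 + 0%×16 = 25.838 lb.
% P₂O₅ = 25.838 / 134.2 = 19.2534%.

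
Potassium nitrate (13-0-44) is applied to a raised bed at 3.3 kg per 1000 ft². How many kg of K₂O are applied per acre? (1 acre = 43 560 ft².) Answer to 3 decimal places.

K₂O per 1000 ft² = 3.3 × 44% = 1.452 kg.
Convert to per acre: 1.452 × 43.56 = 63.2491 kg.

63.249 kg K₂O per acre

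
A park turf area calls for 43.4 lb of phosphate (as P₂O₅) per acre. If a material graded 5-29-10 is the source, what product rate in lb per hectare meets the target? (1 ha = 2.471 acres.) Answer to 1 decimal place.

Product per acre = 43.4 / 29% = 149.655 lb.
Convert to per hectare: 149.655 × 2.471 = 369.798 lb.

369.8 lb of product per hectare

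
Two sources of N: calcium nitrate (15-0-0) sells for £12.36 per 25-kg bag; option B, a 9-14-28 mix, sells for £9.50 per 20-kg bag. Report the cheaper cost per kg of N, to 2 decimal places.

calcium nitrate: N per bag = 25 × 15% = 3.75 kg; cost = 12.36 / 3.75 = £3.2960/kg N.
option B: N per bag = 20 × 9% = 1.8 kg; cost = 9.50 / 1.8 = £5.2778/kg N.
calcium nitrate is cheaper.

£3.30 per kg N (calcium nitrate)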